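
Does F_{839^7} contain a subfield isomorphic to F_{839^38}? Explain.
No: F_{839^38} is not a subfield of F_{839^7}

F_{p^m} embeds in F_{p^n} iff m | n. Here 38 ∤ 7 (since 7 = 0·38 + 7 with remainder 7 ≠ 0), so F_{839^38} is not a subfield of F_{839^7}. Equivalently: if it were, the tower law would give 38 = [F_{839^38}:F_839] dividing [F_{839^7}:F_839] = 7, contradiction.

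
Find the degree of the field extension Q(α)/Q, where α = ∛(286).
[Q(α):Q] = 3

The minimal polynomial of α is x^3 - 286, irreducible over Q since 286 is not a perfect cube (so x^3 - 286 has no rational root). Hence [Q(α):Q] = deg(m_α) = 3.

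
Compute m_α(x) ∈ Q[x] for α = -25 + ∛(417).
m_α(x) = x^3 + 75x^2 + 1875x + 15208

Set β = α + 25 = ∛(417), so β^3 = 417. Then (α + 25)^3 - 417 = 0, i.e. α is a root of g(x) = (x + 25)^3 - 417 = x^3 + 75x^2 + 1875x + 15208. Since g(x) = h(x + 25) where h(x) = x^3 - 417, and h is irreducible over Q (because 417 is not a perfect cube, so h has no rational root, and a monic cubic with no rational root is irreducible), g is also irreducible (irreducibility is preserved under the substitution x → x + 25). Hence m_α(x) = x^3 + 75x^2 + 1875x + 15208.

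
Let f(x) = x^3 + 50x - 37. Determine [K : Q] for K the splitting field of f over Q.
[K : Q] = 6

By the rational root test, any rational root of the monic integer polynomial f(x) = x^3 + 50x - 37 must be an integer dividing the constant term -37, i.e. one of ±{1, 37}. Evaluating: f(1) = 14, f(-1) = -88, f(37) = 52466, f(-37) = -52540; none is 0, so f has no rational root and is therefore irreducible over Q (a cubic with no linear factor over a field is irreducible). For an irreducible cubic, the Galois group is A_3 or S_3 according as the discriminant disc(f) = -4a^3 - 27b^2 = -4·(50)^3 - 27·(-37)^2 = -536963 is or is not a square in Q. Here disc(f) = -536963 is not a perfect square in Q, so the Galois group of f over Q is not contained in A_3 and must be all of S_3. The splitting field has degree |S_3| = 6 over Q, so [K : Q] = 6.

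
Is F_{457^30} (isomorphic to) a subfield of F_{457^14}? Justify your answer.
No: F_{457^30} is not a subfield of F_{457^14}

F_{p^m} embeds in F_{p^n} iff m | n. Here 30 ∤ 14 (since 14 = 0·30 + 14 with remainder 14 ≠ 0), so F_{457^30} is not a subfield of F_{457^14}. Equivalently: if it were, the tower law would give 30 = [F_{457^30}:F_457] dividing [F_{457^14}:F_457] = 14, contradiction.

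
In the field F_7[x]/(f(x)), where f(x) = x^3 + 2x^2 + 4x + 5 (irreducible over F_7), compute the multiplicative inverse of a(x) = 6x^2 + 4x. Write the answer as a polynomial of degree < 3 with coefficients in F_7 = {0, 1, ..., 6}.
a(x)^(-1) ≡ 3x + 4 (mod f(x))

Since f is irreducible over F_7, F_7[x]/(f) is a field and a(x) ≠ 0 has an inverse. Apply the extended Euclidean algorithm to f(x) and a(x) in F_7[x]: f(x) = (6x + 1)·a(x) + (5). The last nonzero remainder is the constant 5 = gcd(f, a) in F_7. Back-substituting through the division chain expresses 5 = s(x)·a(x) + t(x)·f(x) with s(x) ≡ x + 6 (mod f), so (x + 6)·a(x) ≡ 5 (mod f). Multiplying by 5^(-1) ≡ 3 in F_7 gives a(x)^(-1) ≡ 3·(x + 6) ≡ 3x + 4 (mod f). Check: (6x^2 + 4x)·(3x + 4) = 4x^3 + x^2 + 2x ≡ 1 (mod x^3 + 2x^2 + 4x + 5).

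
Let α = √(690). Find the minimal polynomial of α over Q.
m_α(x) = x^2 - 690

α satisfies α^2 - 690 = 0, so x^2 - 690 annihilates α. Since d = 690 is squarefree and ≠ 1, it is not a perfect square in Q, so x^2 - 690 has no rational root and is therefore irreducible over Q (a degree-2 polynomial over a field is irreducible iff it has no root). Hence m_α(x) = x^2 - 690.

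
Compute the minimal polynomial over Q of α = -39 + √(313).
m_α(x) = x^2 + 78x + 1208

From α + 39 = √(313), squaring gives (α + 39)^2 = 313, i.e. α^2 + 78α + 1521 = 313, so α^2 + 78α + 1208 = 0. The discriminant of x^2 + 78x + 1208 is (78)^2 - 4·(1208) = 6084 - 4832 = 1252, and 4·(313) is not a perfect square in Q since 313 is squarefree and ≠ 1. Hence x^2 + 78x + 1208 is irreducible over Q and is the minimal polynomial of α.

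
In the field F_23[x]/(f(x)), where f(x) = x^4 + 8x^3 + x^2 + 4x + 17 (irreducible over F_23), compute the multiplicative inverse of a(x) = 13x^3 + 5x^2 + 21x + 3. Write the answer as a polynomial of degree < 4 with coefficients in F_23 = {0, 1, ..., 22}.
a(x)^(-1) ≡ 8x^3 + 10x^2 + 3x + 12 (mod f(x))

Since f is irreducible over F_23, F_23[x]/(f) is a field and a(x) ≠ 0 has an inverse. Apply the extended Euclidean algorithm to f(x) and a(x) in F_23[x]: f(x) = (16x + 21)·a(x) + (20x^2 + 21x);  a(x) = (11x + 14)·(20x^2 + 21x) + (3x + 3);  (20x^2 + 21x) = (22x + 8)·(3x + 3) + (22). The last nonzero remainder is the constant 22 = gcd(f, a) in F_23. Back-substituting through the division chain expresses 22 = s(x)·a(x) + t(x)·f(x) with s(x) ≡ 15x^3 + 13x^2 + 20x + 11 (mod f), so (15x^3 + 13x^2 + 20x + 11)·a(x) ≡ 22 (mod f). Multiplying by 22^(-1) ≡ 22 in F_23 gives a(x)^(-1) ≡ 22·(15x^3 + 13x^2 + 20x + 11) ≡ 8x^3 + 10x^2 + 3x + 12 (mod f). Check: (13x^3 + 5x^2 + 21x + 3)·(8x^3 + 10x^2 + 3x + 12) = 12x^6 + 9x^5 + 4x^4 + 14x^3 + 15x^2 + 8x + 13 ≡ 1 (mod x^4 + 8x^3 + x^2 + 4x + 17).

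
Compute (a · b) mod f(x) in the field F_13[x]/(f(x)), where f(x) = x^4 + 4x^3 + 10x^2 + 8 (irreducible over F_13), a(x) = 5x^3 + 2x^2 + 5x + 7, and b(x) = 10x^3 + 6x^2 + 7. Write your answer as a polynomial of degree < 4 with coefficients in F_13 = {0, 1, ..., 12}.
a · b ≡ 12x^3 + 12x^2 + 1 (mod f(x))

Multiply in F_13[x]: a(x)·b(x) = (5x^3 + 2x^2 + 5x + 7)·(10x^3 + 6x^2 + 7) = 11x^6 + 11x^5 + 10x^4 + 5x^3 + 4x^2 + 9x + 10. This has degree ≥ 4, so divide by f(x) over F_13: 11x^6 + 11x^5 + 10x^4 + 5x^3 + 4x^2 + 9x + 10 = (11x^2 + 6x + 6)·(x^4 + 4x^3 + 10x^2 + 8) + (12x^3 + 12x^2 + 1). Hence a·b ≡ 12x^3 + 12x^2 + 1 (mod f). (F_13[x]/(f) is a field with 13^4 = 28561 elements since f is irreducible of degree 4.)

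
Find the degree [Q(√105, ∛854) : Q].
[Q(√105, ∛854) : Q] = 6

Let L = Q(√105, ∛854). Since Q(√105) ⊂ L and [Q(√105):Q] = 2, the tower law gives 2 | [L:Q]. Likewise Q(∛854) ⊂ L with [Q(∛854):Q] = 3 (because 854 is not a perfect cube), so 3 | [L:Q]. As gcd(2,3) = 1, [L:Q] is divisible by 6. Conversely L is generated over Q by √105 and ∛854, so [L:Q] ≤ 2·3 = 6. Therefore [Q(√105, ∛854) : Q] = 6.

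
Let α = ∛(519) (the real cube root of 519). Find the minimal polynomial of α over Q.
m_α(x) = x^3 - 519

α satisfies α^3 = 519, so x^3 - 519 annihilates α. By the rational root test, a rational root p/q (in lowest terms) of x^3 - 519 would satisfy p^3 = 519 q^3, forcing q = 1 and p^3 = 519; but 519 is not a perfect cube, contradiction. A monic cubic over Q with no rational root is irreducible (any nontrivial factorization would include a linear factor). Hence x^3 - 519 is the minimal polynomial of α, and in particular [Q(α):Q] = 3.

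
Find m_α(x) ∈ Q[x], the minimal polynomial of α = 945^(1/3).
m_α(x) = x^3 - 945

α satisfies α^3 = 945, so x^3 - 945 annihilates α. By the rational root test, a rational root p/q (in lowest terms) of x^3 - 945 would satisfy p^3 = 945 q^3, forcing q = 1 and p^3 = 945; but 945 is not a perfect cube, contradiction. A monic cubic over Q with no rational root is irreducible (any nontrivial factorization would include a linear factor). Hence x^3 - 945 is the minimal polynomial of α, and in particular [Q(α):Q] = 3.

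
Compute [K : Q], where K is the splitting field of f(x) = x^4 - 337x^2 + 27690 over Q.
[K : Q] = 4

Solving the quadratic in x^2: x^2 = (337 ± √(337^2 - 4·27690))/2 = (337 ± √2809)/2 = (337 ± 53)/2, giving x^2 = 142 or x^2 = 195. So f(x) = (x^2 - 142)(x^2 - 195) and the roots of f are ±√142, ±√195. Hence the splitting field is K = Q(√142, √195). Since 142 and 195 are distinct squarefree integers > 1, their product 27690 is not a perfect square, so √195 ∉ Q(√142). By the tower law [K:Q] = [Q(√142,√195):Q(√142)] · [Q(√142):Q] = 2 · 2 = 4.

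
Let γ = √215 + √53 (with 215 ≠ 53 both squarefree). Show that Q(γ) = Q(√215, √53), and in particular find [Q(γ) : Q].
[Q(γ) : Q] = 4 (equivalently, Q(γ) = Q(√215, √53))

Obviously Q(γ) ⊆ Q(√215, √53), and [Q(√215, √53):Q] = 4 (since 215, 53 are distinct squarefree integers > 1 with 11395 not a perfect square). To show equality we compute the minimal polynomial of γ. From γ = √215 + √53: γ^2 = 215 + 2√(11395) + 53 = 268 + 2√(11395), so γ^2 - 268 = 2√(11395); squaring, (γ^2 - 268)^2 = 4·11395, i.e. γ^4 - 536γ^2 + 71824 - 45580 = 0, i.e. γ^4 - 536γ^2 + 26244 = 0. So γ is a root of x^4 - 536x^2 + 26244. This polynomial is irreducible over Q: it has no rational root (each ±√215 ± √53 is irrational), and any factorization into two quadratics over Q would force √(11395) ∈ Q (pairing opposite roots) or √215, √53 ∈ Q (other pairings), all impossible. Hence [Q(γ):Q] = 4 = [Q(√215, √53):Q], so Q(γ) = Q(√215, √53).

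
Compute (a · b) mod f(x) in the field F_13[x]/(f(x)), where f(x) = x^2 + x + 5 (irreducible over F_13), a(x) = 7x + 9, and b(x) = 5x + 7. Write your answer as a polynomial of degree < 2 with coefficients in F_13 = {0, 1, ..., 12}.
a · b ≡ 7x + 5 (mod f(x))

Multiply in F_13[x]: a(x)·b(x) = (7x + 9)·(5x + 7) = 9x^2 + 3x + 11. This has degree ≥ 2, so divide by f(x) over F_13: 9x^2 + 3x + 11 = (9)·(x^2 + x + 5) + (7x + 5). Hence a·b ≡ 7x + 5 (mod f). (F_13[x]/(f) is a field with 13^2 = 169 elements since f is irreducible of degree 2.)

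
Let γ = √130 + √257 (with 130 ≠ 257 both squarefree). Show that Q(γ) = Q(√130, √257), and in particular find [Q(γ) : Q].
[Q(γ) : Q] = 4 (equivalently, Q(γ) = Q(√130, √257))

Obviously Q(γ) ⊆ Q(√130, √257), and [Q(√130, √257):Q] = 4 (since 130, 257 are distinct squarefree integers > 1 with 33410 not a perfect square). To show equality we compute the minimal polynomial of γ. From γ = √130 + √257: γ^2 = 130 + 2√(33410) + 257 = 387 + 2√(33410), so γ^2 - 387 = 2√(33410); squaring, (γ^2 - 387)^2 = 4·33410, i.e. γ^4 - 774γ^2 + 149769 - 133640 = 0, i.e. γ^4 - 774γ^2 + 16129 = 0. So γ is a root of x^4 - 774x^2 + 16129. This polynomial is irreducible over Q: it has no rational root (each ±√130 ± √257 is irrational), and any factorization into two quadratics over Q would force √(33410) ∈ Q (pairing opposite roots) or √130, √257 ∈ Q (other pairings), all impossible. Hence [Q(γ):Q] = 4 = [Q(√130, √257):Q], so Q(γ) = Q(√130, √257).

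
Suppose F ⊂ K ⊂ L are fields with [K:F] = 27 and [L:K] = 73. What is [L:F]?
[L:F] = 1971

The tower law says that for any tower of field extensions F ⊂ K ⊂ L with finite degrees, [L:F] = [L:K] · [K:F]. Here this gives [L:F] = 73 · 27 = 1971.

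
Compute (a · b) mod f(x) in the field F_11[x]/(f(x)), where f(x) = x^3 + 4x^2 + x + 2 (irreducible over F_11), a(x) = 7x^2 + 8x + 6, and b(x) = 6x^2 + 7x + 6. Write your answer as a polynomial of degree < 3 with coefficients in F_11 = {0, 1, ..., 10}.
a · b ≡ 2x^2 + 2 (mod f(x))

Multiply in F_11[x]: a(x)·b(x) = (7x^2 + 8x + 6)·(6x^2 + 7x + 6) = 9x^4 + 9x^3 + 2x^2 + 2x + 3. This has degree ≥ 3, so divide by f(x) over F_11: 9x^4 + 9x^3 + 2x^2 + 2x + 3 = (9x + 6)·(x^3 + 4x^2 + x + 2) + (2x^2 + 2). Hence a·b ≡ 2x^2 + 2 (mod f). (F_11[x]/(f) is a field with 11^3 = 1331 elements since f is irreducible of degree 3.)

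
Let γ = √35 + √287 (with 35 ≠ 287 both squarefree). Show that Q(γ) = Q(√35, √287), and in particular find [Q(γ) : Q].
[Q(γ) : Q] = 4 (equivalently, Q(γ) = Q(√35, √287))

Obviously Q(γ) ⊆ Q(√35, √287), and [Q(√35, √287):Q] = 4 (since 35, 287 are distinct squarefree integers > 1 with 10045 not a perfect square). To show equality we compute the minimal polynomial of γ. From γ = √35 + √287: γ^2 = 35 + 2√(10045) + 287 = 322 + 2√(10045), so γ^2 - 322 = 2√(10045); squaring, (γ^2 - 322)^2 = 4·10045, i.e. γ^4 - 644γ^2 + 103684 - 40180 = 0, i.e. γ^4 - 644γ^2 + 63504 = 0. So γ is a root of x^4 - 644x^2 + 63504. This polynomial is irreducible over Q: it has no rational root (each ±√35 ± √287 is irrational), and any factorization into two quadratics over Q would force √(10045) ∈ Q (pairing opposite roots) or √35, √287 ∈ Q (other pairings), all impossible. Hence [Q(γ):Q] = 4 = [Q(√35, √287):Q], so Q(γ) = Q(√35, √287).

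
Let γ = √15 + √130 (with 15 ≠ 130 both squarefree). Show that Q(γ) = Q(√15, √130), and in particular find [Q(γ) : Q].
[Q(γ) : Q] = 4 (equivalently, Q(γ) = Q(√15, √130))

Obviously Q(γ) ⊆ Q(√15, √130), and [Q(√15, √130):Q] = 4 (since 15, 130 are distinct squarefree integers > 1 with 1950 not a perfect square). To show equality we compute the minimal polynomial of γ. From γ = √15 + √130: γ^2 = 15 + 2√(1950) + 130 = 145 + 2√(1950), so γ^2 - 145 = 2√(1950); squaring, (γ^2 - 145)^2 = 4·1950, i.e. γ^4 - 290γ^2 + 21025 - 7800 = 0, i.e. γ^4 - 290γ^2 + 13225 = 0. So γ is a root of x^4 - 290x^2 + 13225. This polynomial is irreducible over Q: it has no rational root (each ±√15 ± √130 is irrational), and any factorization into two quadratics over Q would force √(1950) ∈ Q (pairing opposite roots) or √15, √130 ∈ Q (other pairings), all impossible. Hence [Q(γ):Q] = 4 = [Q(√15, √130):Q], so Q(γ) = Q(√15, √130).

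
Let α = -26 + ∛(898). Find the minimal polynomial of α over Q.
m_α(x) = x^3 + 78x^2 + 2028x + 16678

Set β = α + 26 = ∛(898), so β^3 = 898. Then (α + 26)^3 - 898 = 0, i.e. α is a root of g(x) = (x + 26)^3 - 898 = x^3 + 78x^2 + 2028x + 16678. Since g(x) = h(x + 26) where h(x) = x^3 - 898, and h is irreducible over Q (because 898 is not a perfect cube, so h has no rational root, and a monic cubic with no rational root is irreducible), g is also irreducible (irreducibility is preserved under the substitution x → x + 26). Hence m_α(x) = x^3 + 78x^2 + 2028x + 16678.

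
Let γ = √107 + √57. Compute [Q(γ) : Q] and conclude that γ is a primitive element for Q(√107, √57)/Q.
[Q(γ) : Q] = 4 (equivalently, Q(γ) = Q(√107, √57))

Obviously Q(γ) ⊆ Q(√107, √57), and [Q(√107, √57):Q] = 4 (since 107, 57 are distinct squarefree integers > 1 with 6099 not a perfect square). To show equality we compute the minimal polynomial of γ. From γ = √107 + √57: γ^2 = 107 + 2√(6099) + 57 = 164 + 2√(6099), so γ^2 - 164 = 2√(6099); squaring, (γ^2 - 164)^2 = 4·6099, i.e. γ^4 - 328γ^2 + 26896 - 24396 = 0, i.e. γ^4 - 328γ^2 + 2500 = 0. So γ is a root of x^4 - 328x^2 + 2500. This polynomial is irreducible over Q: it has no rational root (each ±√107 ± √57 is irrational), and any factorization into two quadratics over Q would force √(6099) ∈ Q (pairing opposite roots) or √107, √57 ∈ Q (other pairings), all impossible. Hence [Q(γ):Q] = 4 = [Q(√107, √57):Q], so Q(γ) = Q(√107, √57).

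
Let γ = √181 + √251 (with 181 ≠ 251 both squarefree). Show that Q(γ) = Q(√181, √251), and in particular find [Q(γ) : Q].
[Q(γ) : Q] = 4 (equivalently, Q(γ) = Q(√181, √251))

Obviously Q(γ) ⊆ Q(√181, √251), and [Q(√181, √251):Q] = 4 (since 181, 251 are distinct squarefree integers > 1 with 45431 not a perfect square). To show equality we compute the minimal polynomial of γ. From γ = √181 + √251: γ^2 = 181 + 2√(45431) + 251 = 432 + 2√(45431), so γ^2 - 432 = 2√(45431); squaring, (γ^2 - 432)^2 = 4·45431, i.e. γ^4 - 864γ^2 + 186624 - 181724 = 0, i.e. γ^4 - 864γ^2 + 4900 = 0. So γ is a root of x^4 - 864x^2 + 4900. This polynomial is irreducible over Q: it has no rational root (each ±√181 ± √251 is irrational), and any factorization into two quadratics over Q would force √(45431) ∈ Q (pairing opposite roots) or √181, √251 ∈ Q (other pairings), all impossible. Hence [Q(γ):Q] = 4 = [Q(√181, √251):Q], so Q(γ) = Q(√181, √251).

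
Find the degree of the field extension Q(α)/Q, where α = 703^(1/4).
[Q(α):Q] = 4

α is a root of x^4 - 703. By Eisenstein's criterion at the prime p = 19 (which divides the constant term 703 but p^2 = 361 does not, since 703 is squarefree), x^4 - 703 is irreducible over Q. Hence [Q(α):Q] = 4.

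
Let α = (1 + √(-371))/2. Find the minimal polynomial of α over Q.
m_α(x) = x^2 - x + 93

From 2α - 1 = √(-371), squaring gives (2α - 1)^2 = -371, i.e. 4α^2 - 4α + 1 = -371, so α^2 - α + (1 + 371)/4 = 0. Since -371 ≡ 1 (mod 4), (1 + 371)/4 = 93 ∈ Z. The polynomial x^2 - x + 93 has discriminant 1 - 4·(93) = -371, which is not a perfect square in Q (d = -371 is squarefree and ≠ 1), so x^2 - x + 93 is irreducible over Q. It is the minimal polynomial of α.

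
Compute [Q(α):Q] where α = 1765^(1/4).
[Q(α):Q] = 4

α is a root of x^4 - 1765. By Eisenstein's criterion at the prime p = 5 (which divides the constant term 1765 but p^2 = 25 does not, since 1765 is squarefree), x^4 - 1765 is irreducible over Q. Hence [Q(α):Q] = 4.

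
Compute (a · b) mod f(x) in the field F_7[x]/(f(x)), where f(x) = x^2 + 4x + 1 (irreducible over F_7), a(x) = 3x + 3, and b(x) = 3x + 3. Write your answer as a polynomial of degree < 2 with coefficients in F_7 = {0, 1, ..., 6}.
a · b ≡ 3x (mod f(x))

Multiply in F_7[x]: a(x)·b(x) = (3x + 3)·(3x + 3) = 2x^2 + 4x + 2. This has degree ≥ 2, so divide by f(x) over F_7: 2x^2 + 4x + 2 = (2)·(x^2 + 4x + 1) + (3x). Hence a·b ≡ 3x (mod f). (F_7[x]/(f) is a field with 7^2 = 49 elements since f is irreducible of degree 2.)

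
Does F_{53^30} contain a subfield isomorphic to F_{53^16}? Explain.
No: F_{53^16} is not a subfield of F_{53^30}

F_{p^m} embeds in F_{p^n} iff m | n. Here 16 ∤ 30 (since 30 = 1·16 + 14 with remainder 14 ≠ 0), so F_{53^16} is not a subfield of F_{53^30}. Equivalently: if it were, the tower law would give 16 = [F_{53^16}:F_53] dividing [F_{53^30}:F_53] = 30, contradiction.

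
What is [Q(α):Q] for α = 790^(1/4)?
[Q(α):Q] = 4

α is a root of x^4 - 790. By Eisenstein's criterion at the prime p = 2 (which divides the constant term 790 but p^2 = 4 does not, since 790 is squarefree), x^4 - 790 is irreducible over Q. Hence [Q(α):Q] = 4.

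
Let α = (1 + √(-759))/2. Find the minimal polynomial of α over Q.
m_α(x) = x^2 - x + 190

From 2α - 1 = √(-759), squaring gives (2α - 1)^2 = -759, i.e. 4α^2 - 4α + 1 = -759, so α^2 - α + (1 + 759)/4 = 0. Since -759 ≡ 1 (mod 4), (1 + 759)/4 = 190 ∈ Z. The polynomial x^2 - x + 190 has discriminant 1 - 4·(190) = -759, which is not a perfect square in Q (d = -759 is squarefree and ≠ 1), so x^2 - x + 190 is irreducible over Q. It is the minimal polynomial of α.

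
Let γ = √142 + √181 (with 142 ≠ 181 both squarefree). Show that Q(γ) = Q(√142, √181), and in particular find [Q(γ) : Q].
[Q(γ) : Q] = 4 (equivalently, Q(γ) = Q(√142, √181))

Obviously Q(γ) ⊆ Q(√142, √181), and [Q(√142, √181):Q] = 4 (since 142, 181 are distinct squarefree integers > 1 with 25702 not a perfect square). To show equality we compute the minimal polynomial of γ. From γ = √142 + √181: γ^2 = 142 + 2√(25702) + 181 = 323 + 2√(25702), so γ^2 - 323 = 2√(25702); squaring, (γ^2 - 323)^2 = 4·25702, i.e. γ^4 - 646γ^2 + 104329 - 102808 = 0, i.e. γ^4 - 646γ^2 + 1521 = 0. So γ is a root of x^4 - 646x^2 + 1521. This polynomial is irreducible over Q: it has no rational root (each ±√142 ± √181 is irrational), and any factorization into two quadratics over Q would force √(25702) ∈ Q (pairing opposite roots) or √142, √181 ∈ Q (other pairings), all impossible. Hence [Q(γ):Q] = 4 = [Q(√142, √181):Q], so Q(γ) = Q(√142, √181).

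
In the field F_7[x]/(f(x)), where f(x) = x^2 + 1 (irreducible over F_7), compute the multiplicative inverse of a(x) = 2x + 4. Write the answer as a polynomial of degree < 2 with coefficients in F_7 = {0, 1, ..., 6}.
a(x)^(-1) ≡ 2x + 3 (mod f(x))

Since f is irreducible over F_7, F_7[x]/(f) is a field and a(x) ≠ 0 has an inverse. Apply the extended Euclidean algorithm to f(x) and a(x) in F_7[x]: f(x) = (4x + 6)·a(x) + (5). The last nonzero remainder is the constant 5 = gcd(f, a) in F_7. Back-substituting through the division chain expresses 5 = s(x)·a(x) + t(x)·f(x) with s(x) ≡ 3x + 1 (mod f), so (3x + 1)·a(x) ≡ 5 (mod f). Multiplying by 5^(-1) ≡ 3 in F_7 gives a(x)^(-1) ≡ 3·(3x + 1) ≡ 2x + 3 (mod f). Check: (2x + 4)·(2x + 3) = 4x^2 + 5 ≡ 1 (mod x^2 + 1).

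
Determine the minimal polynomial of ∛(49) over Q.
m_α(x) = x^3 - 49

α satisfies α^3 = 49, so x^3 - 49 annihilates α. By the rational root test, a rational root p/q (in lowest terms) of x^3 - 49 would satisfy p^3 = 49 q^3, forcing q = 1 and p^3 = 49; but 49 is not a perfect cube, contradiction. A monic cubic over Q with no rational root is irreducible (any nontrivial factorization would include a linear factor). Hence x^3 - 49 is the minimal polynomial of α, and in particular [Q(α):Q] = 3.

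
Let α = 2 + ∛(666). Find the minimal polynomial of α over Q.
m_α(x) = x^3 - 6x^2 + 12x - 674

Set β = α - 2 = ∛(666), so β^3 = 666. Then (α - 2)^3 - 666 = 0, i.e. α is a root of g(x) = (x - 2)^3 - 666 = x^3 - 6x^2 + 12x - 674. Since g(x) = h(x - 2) where h(x) = x^3 - 666, and h is irreducible over Q (because 666 is not a perfect cube, so h has no rational root, and a monic cubic with no rational root is irreducible), g is also irreducible (irreducibility is preserved under the substitution x → x - 2). Hence m_α(x) = x^3 - 6x^2 + 12x - 674.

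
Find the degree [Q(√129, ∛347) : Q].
[Q(√129, ∛347) : Q] = 6

Let L = Q(√129, ∛347). Since Q(√129) ⊂ L and [Q(√129):Q] = 2, the tower law gives 2 | [L:Q]. Likewise Q(∛347) ⊂ L with [Q(∛347):Q] = 3 (because 347 is not a perfect cube), so 3 | [L:Q]. As gcd(2,3) = 1, [L:Q] is divisible by 6. Conversely L is generated over Q by √129 and ∛347, so [L:Q] ≤ 2·3 = 6. Therefore [Q(√129, ∛347) : Q] = 6.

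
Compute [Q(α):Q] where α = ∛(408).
[Q(α):Q] = 3

The minimal polynomial of α is x^3 - 408, irreducible over Q since 408 is not a perfect cube (so x^3 - 408 has no rational root). Hence [Q(α):Q] = deg(m_α) = 3.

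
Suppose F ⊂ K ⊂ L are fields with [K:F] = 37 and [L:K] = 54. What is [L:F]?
[L:F] = 1998

The tower law says that for any tower of field extensions F ⊂ K ⊂ L with finite degrees, [L:F] = [L:K] · [K:F]. Here this gives [L:F] = 54 · 37 = 1998.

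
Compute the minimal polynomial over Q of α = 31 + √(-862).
m_α(x) = x^2 - 62x + 1823

From α - 31 = √(-862), squaring gives (α - 31)^2 = -862, i.e. α^2 - 62α + 961 = -862, so α^2 - 62α + 1823 = 0. The discriminant of x^2 - 62x + 1823 is (-62)^2 - 4·(1823) = 3844 - 7292 = -3448, and 4·(-862) is not a perfect square in Q since -862 is squarefree and ≠ 1. Hence x^2 - 62x + 1823 is irreducible over Q and is the minimal polynomial of α.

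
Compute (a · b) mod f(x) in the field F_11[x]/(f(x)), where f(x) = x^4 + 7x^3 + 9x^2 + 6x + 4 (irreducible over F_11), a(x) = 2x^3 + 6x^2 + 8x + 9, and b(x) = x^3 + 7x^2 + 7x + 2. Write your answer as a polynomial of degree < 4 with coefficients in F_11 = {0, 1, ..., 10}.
a · b ≡ 6x^3 + 7x^2 + 9x + 2 (mod f(x))

Multiply in F_11[x]: a(x)·b(x) = (2x^3 + 6x^2 + 8x + 9)·(x^3 + 7x^2 + 7x + 2) = 2x^6 + 9x^5 + 9x^4 + x^3 + 10x^2 + 2x + 7. This has degree ≥ 4, so divide by f(x) over F_11: 2x^6 + 9x^5 + 9x^4 + x^3 + 10x^2 + 2x + 7 = (2x^2 + 6x + 4)·(x^4 + 7x^3 + 9x^2 + 6x + 4) + (6x^3 + 7x^2 + 9x + 2). Hence a·b ≡ 6x^3 + 7x^2 + 9x + 2 (mod f). (F_11[x]/(f) is a field with 11^4 = 14641 elements since f is irreducible of degree 4.)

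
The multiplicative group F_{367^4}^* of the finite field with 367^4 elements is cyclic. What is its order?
|F_{367^4}^*| = 18141126720

F_{367^4} has 367^4 = 18141126721 elements; its multiplicative group consists of all nonzero elements, so |F_{367^4}^*| = 18141126721 - 1 = 18141126720. (It is cyclic since any finite subgroup of the multiplicative group of a field is cyclic.)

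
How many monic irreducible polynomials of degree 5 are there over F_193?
There are 53557036800 monic irreducible polynomials of degree 5 over F_193

Each element of F_{193^5} that lies in no proper subfield is a root of exactly one monic irreducible of degree 5 over F_193, and each such polynomial has 5 distinct roots in F_{193^5}. By Möbius inversion the count is N_193(5) = (1/5) Σ_{d|5} μ(5/d) · 193^d = (1/5)(μ(5)·193^1 + μ(1)·193^5) = 267785184000/5 = 53557036800.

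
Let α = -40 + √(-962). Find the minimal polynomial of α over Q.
m_α(x) = x^2 + 80x + 2562

From α + 40 = √(-962), squaring gives (α + 40)^2 = -962, i.e. α^2 + 80α + 1600 = -962, so α^2 + 80α + 2562 = 0. The discriminant of x^2 + 80x + 2562 is (80)^2 - 4·(2562) = 6400 - 10248 = -3848, and 4·(-962) is not a perfect square in Q since -962 is squarefree and ≠ 1. Hence x^2 + 80x + 2562 is irreducible over Q and is the minimal polynomial of α.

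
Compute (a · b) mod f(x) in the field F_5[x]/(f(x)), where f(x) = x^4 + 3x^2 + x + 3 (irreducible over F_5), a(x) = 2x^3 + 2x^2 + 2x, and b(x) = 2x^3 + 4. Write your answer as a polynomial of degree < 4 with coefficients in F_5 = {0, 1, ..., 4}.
a · b ≡ 2x^3 + x^2 + 4x + 4 (mod f(x))

Multiply in F_5[x]: a(x)·b(x) = (2x^3 + 2x^2 + 2x)·(2x^3 + 4) = 4x^6 + 4x^5 + 4x^4 + 3x^3 + 3x^2 + 3x. This has degree ≥ 4, so divide by f(x) over F_5: 4x^6 + 4x^5 + 4x^4 + 3x^3 + 3x^2 + 3x = (4x^2 + 4x + 2)·(x^4 + 3x^2 + x + 3) + (2x^3 + x^2 + 4x + 4). Hence a·b ≡ 2x^3 + x^2 + 4x + 4 (mod f). (F_5[x]/(f) is a field with 5^4 = 625 elements since f is irreducible of degree 4.)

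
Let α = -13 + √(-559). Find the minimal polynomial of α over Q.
m_α(x) = x^2 + 26x + 728

From α + 13 = √(-559), squaring gives (α + 13)^2 = -559, i.e. α^2 + 26α + 169 = -559, so α^2 + 26α + 728 = 0. The discriminant of x^2 + 26x + 728 is (26)^2 - 4·(728) = 676 - 2912 = -2236, and 4·(-559) is not a perfect square in Q since -559 is squarefree and ≠ 1. Hence x^2 + 26x + 728 is irreducible over Q and is the minimal polynomial of α.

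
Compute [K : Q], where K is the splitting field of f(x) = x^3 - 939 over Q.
[K : Q] = 6

The roots of x^3 - 939 are ∛939, ω∛939, ω^2∛939 where ω = e^(2πi/3) is a primitive cube root of unity, so K = Q(∛939, ω). Now [Q(∛939):Q] = 3 (since 939 is not a perfect cube, x^3 - 939 is irreducible) and [Q(ω):Q] = 2. Both 2 and 3 divide [K:Q], and [K:Q] ≤ 3·2 = 6, so [K:Q] = 6. (Equivalently: Q(∛939) ⊂ R but ω ∉ R, so [K : Q(∛939)] = 2.)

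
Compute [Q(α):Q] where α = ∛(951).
[Q(α):Q] = 3

The minimal polynomial of α is x^3 - 951, irreducible over Q since 951 is not a perfect cube (so x^3 - 951 has no rational root). Hence [Q(α):Q] = deg(m_α) = 3.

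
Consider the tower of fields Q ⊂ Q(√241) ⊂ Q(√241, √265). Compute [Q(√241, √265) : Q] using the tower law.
[Q(√241, √265) : Q] = 4

[Q(√241):Q] = 2 (min poly x^2 - 241, irreducible since 241 is squarefree > 1). For the top step, suppose √265 ∈ Q(√241), say √265 = c + d√241 with c, d ∈ Q. Squaring: 265 = c^2 + 241d^2 + 2cd√241. Since √241 ∉ Q this forces 2cd = 0. If d = 0 then √265 = c ∈ Q, contradicting 265 squarefree > 1. If c = 0 then 265 = 241d^2, so 241·265 = (241d)^2 is a perfect square in Q — but 241·265 = 63865 is not a perfect square (since 241 and 265 are distinct squarefree integers). Contradiction. Hence √265 ∉ Q(√241), so x^2 - 265 stays irreducible over Q(√241) and [Q(√241, √265) : Q(√241)] = 2. By the tower law, [Q(√241, √265) : Q] = 2 · 2 = 4.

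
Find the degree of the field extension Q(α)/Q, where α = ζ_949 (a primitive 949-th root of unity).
[Q(α):Q] = 864

The minimal polynomial of ζ_949 over Q is the 949-th cyclotomic polynomial Φ_949(x), which is irreducible over Q and has degree φ(949) = 864. Hence [Q(α):Q] = φ(949) = 864.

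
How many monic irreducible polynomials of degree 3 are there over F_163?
There are 1443528 monic irreducible polynomials of degree 3 over F_163

Each element of F_{163^3} that lies in no proper subfield is a root of exactly one monic irreducible of degree 3 over F_163, and each such polynomial has 3 distinct roots in F_{163^3}. By Möbius inversion the count is N_163(3) = (1/3) Σ_{d|3} μ(3/d) · 163^d = (1/3)(μ(3)·163^1 + μ(1)·163^3) = 4330584/3 = 1443528.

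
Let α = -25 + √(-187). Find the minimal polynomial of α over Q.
m_α(x) = x^2 + 50x + 812

From α + 25 = √(-187), squaring gives (α + 25)^2 = -187, i.e. α^2 + 50α + 625 = -187, so α^2 + 50α + 812 = 0. The discriminant of x^2 + 50x + 812 is (50)^2 - 4·(812) = 2500 - 3248 = -748, and 4·(-187) is not a perfect square in Q since -187 is squarefree and ≠ 1. Hence x^2 + 50x + 812 is irreducible over Q and is the minimal polynomial of α.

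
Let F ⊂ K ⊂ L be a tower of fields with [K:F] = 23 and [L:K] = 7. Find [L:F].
[L:F] = 161

The tower law says that for any tower of field extensions F ⊂ K ⊂ L with finite degrees, [L:F] = [L:K] · [K:F]. Here this gives [L:F] = 7 · 23 = 161.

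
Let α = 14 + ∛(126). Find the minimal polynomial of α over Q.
m_α(x) = x^3 - 42x^2 + 588x - 2870

Set β = α - 14 = ∛(126), so β^3 = 126. Then (α - 14)^3 - 126 = 0, i.e. α is a root of g(x) = (x - 14)^3 - 126 = x^3 - 42x^2 + 588x - 2870. Since g(x) = h(x - 14) where h(x) = x^3 - 126, and h is irreducible over Q (because 126 is not a perfect cube, so h has no rational root, and a monic cubic with no rational root is irreducible), g is also irreducible (irreducibility is preserved under the substitution x → x - 14). Hence m_α(x) = x^3 - 42x^2 + 588x - 2870.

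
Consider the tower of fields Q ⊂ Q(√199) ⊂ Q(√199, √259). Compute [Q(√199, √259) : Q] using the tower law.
[Q(√199, √259) : Q] = 4

[Q(√199):Q] = 2 (min poly x^2 - 199, irreducible since 199 is squarefree > 1). For the top step, suppose √259 ∈ Q(√199), say √259 = c + d√199 with c, d ∈ Q. Squaring: 259 = c^2 + 199d^2 + 2cd√199. Since √199 ∉ Q this forces 2cd = 0. If d = 0 then √259 = c ∈ Q, contradicting 259 squarefree > 1. If c = 0 then 259 = 199d^2, so 199·259 = (199d)^2 is a perfect square in Q — but 199·259 = 51541 is not a perfect square (since 199 and 259 are distinct squarefree integers). Contradiction. Hence √259 ∉ Q(√199), so x^2 - 259 stays irreducible over Q(√199) and [Q(√199, √259) : Q(√199)] = 2. By the tower law, [Q(√199, √259) : Q] = 2 · 2 = 4.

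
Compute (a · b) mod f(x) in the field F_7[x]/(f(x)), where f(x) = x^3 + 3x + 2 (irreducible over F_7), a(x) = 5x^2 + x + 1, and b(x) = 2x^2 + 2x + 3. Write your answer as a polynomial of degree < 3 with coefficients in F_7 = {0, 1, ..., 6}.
a · b ≡ 3x^2 + 5x (mod f(x))

Multiply in F_7[x]: a(x)·b(x) = (5x^2 + x + 1)·(2x^2 + 2x + 3) = 3x^4 + 5x^3 + 5x^2 + 5x + 3. This has degree ≥ 3, so divide by f(x) over F_7: 3x^4 + 5x^3 + 5x^2 + 5x + 3 = (3x + 5)·(x^3 + 3x + 2) + (3x^2 + 5x). Hence a·b ≡ 3x^2 + 5x (mod f). (F_7[x]/(f) is a field with 7^3 = 343 elements since f is irreducible of degree 3.)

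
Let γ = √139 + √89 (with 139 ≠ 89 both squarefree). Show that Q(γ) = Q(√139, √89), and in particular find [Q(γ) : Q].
[Q(γ) : Q] = 4 (equivalently, Q(γ) = Q(√139, √89))

Obviously Q(γ) ⊆ Q(√139, √89), and [Q(√139, √89):Q] = 4 (since 139, 89 are distinct squarefree integers > 1 with 12371 not a perfect square). To show equality we compute the minimal polynomial of γ. From γ = √139 + √89: γ^2 = 139 + 2√(12371) + 89 = 228 + 2√(12371), so γ^2 - 228 = 2√(12371); squaring, (γ^2 - 228)^2 = 4·12371, i.e. γ^4 - 456γ^2 + 51984 - 49484 = 0, i.e. γ^4 - 456γ^2 + 2500 = 0. So γ is a root of x^4 - 456x^2 + 2500. This polynomial is irreducible over Q: it has no rational root (each ±√139 ± √89 is irrational), and any factorization into two quadratics over Q would force √(12371) ∈ Q (pairing opposite roots) or √139, √89 ∈ Q (other pairings), all impossible. Hence [Q(γ):Q] = 4 = [Q(√139, √89):Q], so Q(γ) = Q(√139, √89).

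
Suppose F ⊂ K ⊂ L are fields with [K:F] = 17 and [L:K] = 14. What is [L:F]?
[L:F] = 238

The tower law says that for any tower of field extensions F ⊂ K ⊂ L with finite degrees, [L:F] = [L:K] · [K:F]. Here this gives [L:F] = 14 · 17 = 238.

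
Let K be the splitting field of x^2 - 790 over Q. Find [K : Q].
[K : Q] = 2

f(x) = x^2 - 790 factors as (x - √790)(x + √790). The splitting field is K = Q(√790). Since 790 is squarefree and > 1, it is not a perfect square, so x^2 - 790 is irreducible over Q and [Q(√790) : Q] = 2. Hence [K : Q] = 2.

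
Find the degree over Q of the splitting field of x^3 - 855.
[K : Q] = 6

The roots of x^3 - 855 are ∛855, ω∛855, ω^2∛855 where ω = e^(2πi/3) is a primitive cube root of unity, so K = Q(∛855, ω). Now [Q(∛855):Q] = 3 (since 855 is not a perfect cube, x^3 - 855 is irreducible) and [Q(ω):Q] = 2. Both 2 and 3 divide [K:Q], and [K:Q] ≤ 3·2 = 6, so [K:Q] = 6. (Equivalently: Q(∛855) ⊂ R but ω ∉ R, so [K : Q(∛855)] = 2.)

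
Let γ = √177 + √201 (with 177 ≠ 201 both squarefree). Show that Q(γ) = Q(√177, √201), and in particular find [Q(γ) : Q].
[Q(γ) : Q] = 4 (equivalently, Q(γ) = Q(√177, √201))

Obviously Q(γ) ⊆ Q(√177, √201), and [Q(√177, √201):Q] = 4 (since 177, 201 are distinct squarefree integers > 1 with 35577 not a perfect square). To show equality we compute the minimal polynomial of γ. From γ = √177 + √201: γ^2 = 177 + 2√(35577) + 201 = 378 + 2√(35577), so γ^2 - 378 = 2√(35577); squaring, (γ^2 - 378)^2 = 4·35577, i.e. γ^4 - 756γ^2 + 142884 - 142308 = 0, i.e. γ^4 - 756γ^2 + 576 = 0. So γ is a root of x^4 - 756x^2 + 576. This polynomial is irreducible over Q: it has no rational root (each ±√177 ± √201 is irrational), and any factorization into two quadratics over Q would force √(35577) ∈ Q (pairing opposite roots) or √177, √201 ∈ Q (other pairings), all impossible. Hence [Q(γ):Q] = 4 = [Q(√177, √201):Q], so Q(γ) = Q(√177, √201).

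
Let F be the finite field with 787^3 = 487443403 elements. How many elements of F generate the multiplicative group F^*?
There are φ(487443402) = 155844000 primitive elements

F_q^* is cyclic of order q - 1 = 487443402. A cyclic group of order m has exactly φ(m) generators. Here m = 487443402 = 2 · 3^2 · 37^2 · 131 · 151, so the number of primitive elements is φ(487443402) = 155844000.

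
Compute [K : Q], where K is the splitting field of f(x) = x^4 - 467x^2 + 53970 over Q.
[K : Q] = 4

Solving the quadratic in x^2: x^2 = (467 ± √(467^2 - 4·53970))/2 = (467 ± √2209)/2 = (467 ± 47)/2, giving x^2 = 210 or x^2 = 257. So f(x) = (x^2 - 210)(x^2 - 257) and the roots of f are ±√210, ±√257. Hence the splitting field is K = Q(√210, √257). Since 210 and 257 are distinct squarefree integers > 1, their product 53970 is not a perfect square, so √257 ∉ Q(√210). By the tower law [K:Q] = [Q(√210,√257):Q(√210)] · [Q(√210):Q] = 2 · 2 = 4.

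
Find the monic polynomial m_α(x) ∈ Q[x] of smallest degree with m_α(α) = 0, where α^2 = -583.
m_α(x) = x^2 + 583

α satisfies α^2 + 583 = 0, so x^2 + 583 annihilates α. Since d = -583 is squarefree and ≠ 1, it is not a perfect square in Q, so x^2 + 583 has no rational root and is therefore irreducible over Q (a degree-2 polynomial over a field is irreducible iff it has no root). Hence m_α(x) = x^2 + 583.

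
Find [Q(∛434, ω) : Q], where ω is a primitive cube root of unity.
[Q(∛434, ω) : Q] = 6

[Q(∛434):Q] = 3 (min poly x^3 - 434, irreducible since 434 is not a perfect cube). [Q(ω):Q] = 2 (min poly x^2 + x + 1). Since Q(∛434) ⊂ R and ω ∉ R, we have ω ∉ Q(∛434), so x^2 + x + 1 remains irreducible over Q(∛434) and [Q(∛434, ω) : Q(∛434)] = 2. By the tower law, [Q(∛434, ω) : Q] = 3 · 2 = 6. (In fact Q(∛434, ω) is the splitting field of x^3 - 434 over Q.)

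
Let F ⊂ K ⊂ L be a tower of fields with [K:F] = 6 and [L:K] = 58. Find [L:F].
[L:F] = 348

The tower law says that for any tower of field extensions F ⊂ K ⊂ L with finite degrees, [L:F] = [L:K] · [K:F]. Here this gives [L:F] = 58 · 6 = 348.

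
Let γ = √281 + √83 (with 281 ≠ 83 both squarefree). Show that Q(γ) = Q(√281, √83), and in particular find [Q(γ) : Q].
[Q(γ) : Q] = 4 (equivalently, Q(γ) = Q(√281, √83))

Obviously Q(γ) ⊆ Q(√281, √83), and [Q(√281, √83):Q] = 4 (since 281, 83 are distinct squarefree integers > 1 with 23323 not a perfect square). To show equality we compute the minimal polynomial of γ. From γ = √281 + √83: γ^2 = 281 + 2√(23323) + 83 = 364 + 2√(23323), so γ^2 - 364 = 2√(23323); squaring, (γ^2 - 364)^2 = 4·23323, i.e. γ^4 - 728γ^2 + 132496 - 93292 = 0, i.e. γ^4 - 728γ^2 + 39204 = 0. So γ is a root of x^4 - 728x^2 + 39204. This polynomial is irreducible over Q: it has no rational root (each ±√281 ± √83 is irrational), and any factorization into two quadratics over Q would force √(23323) ∈ Q (pairing opposite roots) or √281, √83 ∈ Q (other pairings), all impossible. Hence [Q(γ):Q] = 4 = [Q(√281, √83):Q], so Q(γ) = Q(√281, √83).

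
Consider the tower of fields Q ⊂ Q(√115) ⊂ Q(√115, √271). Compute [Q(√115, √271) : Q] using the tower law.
[Q(√115, √271) : Q] = 4

[Q(√115):Q] = 2 (min poly x^2 - 115, irreducible since 115 is squarefree > 1). For the top step, suppose √271 ∈ Q(√115), say √271 = c + d√115 with c, d ∈ Q. Squaring: 271 = c^2 + 115d^2 + 2cd√115. Since √115 ∉ Q this forces 2cd = 0. If d = 0 then √271 = c ∈ Q, contradicting 271 squarefree > 1. If c = 0 then 271 = 115d^2, so 115·271 = (115d)^2 is a perfect square in Q — but 115·271 = 31165 is not a perfect square (since 115 and 271 are distinct squarefree integers). Contradiction. Hence √271 ∉ Q(√115), so x^2 - 271 stays irreducible over Q(√115) and [Q(√115, √271) : Q(√115)] = 2. By the tower law, [Q(√115, √271) : Q] = 2 · 2 = 4.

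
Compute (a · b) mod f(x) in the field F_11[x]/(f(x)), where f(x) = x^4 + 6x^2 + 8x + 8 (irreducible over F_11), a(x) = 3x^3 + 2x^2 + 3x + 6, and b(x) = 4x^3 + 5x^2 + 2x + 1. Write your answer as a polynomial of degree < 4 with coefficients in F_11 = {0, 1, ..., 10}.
a · b ≡ 10x^3 + 7x + 6 (mod f(x))

Multiply in F_11[x]: a(x)·b(x) = (3x^3 + 2x^2 + 3x + 6)·(4x^3 + 5x^2 + 2x + 1) = x^6 + x^5 + 6x^4 + 2x^3 + 5x^2 + 4x + 6. This has degree ≥ 4, so divide by f(x) over F_11: x^6 + x^5 + 6x^4 + 2x^3 + 5x^2 + 4x + 6 = (x^2 + x)·(x^4 + 6x^2 + 8x + 8) + (10x^3 + 7x + 6). Hence a·b ≡ 10x^3 + 7x + 6 (mod f). (F_11[x]/(f) is a field with 11^4 = 14641 elements since f is irreducible of degree 4.)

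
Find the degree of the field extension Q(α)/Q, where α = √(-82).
[Q(α):Q] = 2

[Q(α):Q] equals the degree of the minimal polynomial of α. Here α^2 = -82 and x^2 + 82 is irreducible (d = -82 is squarefree, ≠ 1, hence not a square), so deg(m_α) = 2. Thus [Q(α):Q] = 2.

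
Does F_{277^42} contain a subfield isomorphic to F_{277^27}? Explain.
No: F_{277^27} is not a subfield of F_{277^42}

F_{p^m} embeds in F_{p^n} iff m | n. Here 27 ∤ 42 (since 42 = 1·27 + 15 with remainder 15 ≠ 0), so F_{277^27} is not a subfield of F_{277^42}. Equivalently: if it were, the tower law would give 27 = [F_{277^27}:F_277] dividing [F_{277^42}:F_277] = 42, contradiction.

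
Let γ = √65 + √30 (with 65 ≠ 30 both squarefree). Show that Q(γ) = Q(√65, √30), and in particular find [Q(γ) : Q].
[Q(γ) : Q] = 4 (equivalently, Q(γ) = Q(√65, √30))

Obviously Q(γ) ⊆ Q(√65, √30), and [Q(√65, √30):Q] = 4 (since 65, 30 are distinct squarefree integers > 1 with 1950 not a perfect square). To show equality we compute the minimal polynomial of γ. From γ = √65 + √30: γ^2 = 65 + 2√(1950) + 30 = 95 + 2√(1950), so γ^2 - 95 = 2√(1950); squaring, (γ^2 - 95)^2 = 4·1950, i.e. γ^4 - 190γ^2 + 9025 - 7800 = 0, i.e. γ^4 - 190γ^2 + 1225 = 0. So γ is a root of x^4 - 190x^2 + 1225. This polynomial is irreducible over Q: it has no rational root (each ±√65 ± √30 is irrational), and any factorization into two quadratics over Q would force √(1950) ∈ Q (pairing opposite roots) or √65, √30 ∈ Q (other pairings), all impossible. Hence [Q(γ):Q] = 4 = [Q(√65, √30):Q], so Q(γ) = Q(√65, √30).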